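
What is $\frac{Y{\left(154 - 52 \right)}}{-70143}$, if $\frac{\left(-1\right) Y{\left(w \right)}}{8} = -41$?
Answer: $- \frac{328}{70143} \approx -0.0046762$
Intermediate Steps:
$Y{\left(w \right)} = 328$ ($Y{\left(w \right)} = \left(-8\right) \left(-41\right) = 328$)
$\frac{Y{\left(154 - 52 \right)}}{-70143} = \frac{328}{-70143} = 328 \left(- \frac{1}{70143}\right) = - \frac{328}{70143}$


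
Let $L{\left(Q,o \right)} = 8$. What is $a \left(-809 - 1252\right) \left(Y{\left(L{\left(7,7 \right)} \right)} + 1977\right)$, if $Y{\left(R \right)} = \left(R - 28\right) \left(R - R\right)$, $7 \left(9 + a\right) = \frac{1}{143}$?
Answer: $\frac{36703969776}{1001} \approx 3.6667 \cdot 10^{7}$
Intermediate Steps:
$a = - \frac{9008}{1001}$ ($a = -9 + \frac{1}{7 \cdot 143} = -9 + \frac{1}{7} \cdot \frac{1}{143} = -9 + \frac{1}{1001} = - \frac{9008}{1001} \approx -8.999$)
$Y{\left(R \right)} = 0$ ($Y{\left(R \right)} = \left(-28 + R\right) 0 = 0$)
$a \left(-809 - 1252\right) \left(Y{\left(L{\left(7,7 \right)} \right)} + 1977\right) = - \frac{9008 \left(-809 - 1252\right) \left(0 + 1977\right)}{1001} = - \frac{9008 \left(\left(-2061\right) 1977\right)}{1001} = \left(- \frac{9008}{1001}\right) \left(-4074597\right) = \frac{36703969776}{1001}$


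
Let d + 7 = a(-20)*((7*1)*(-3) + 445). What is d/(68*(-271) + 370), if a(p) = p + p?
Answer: 16967/18058 ≈ 0.93958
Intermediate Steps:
a(p) = 2*p
d = -16967 (d = -7 + (2*(-20))*((7*1)*(-3) + 445) = -7 - 40*(7*(-3) + 445) = -7 - 40*(-21 + 445) = -7 - 40*424 = -7 - 16960 = -16967)
d/(68*(-271) + 370) = -16967/(68*(-271) + 370) = -16967/(-18428 + 370) = -16967/(-18058) = -16967*(-1/18058) = 16967/18058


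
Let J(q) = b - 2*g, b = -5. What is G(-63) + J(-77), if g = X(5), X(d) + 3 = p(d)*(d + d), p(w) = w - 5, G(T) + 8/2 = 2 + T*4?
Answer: -253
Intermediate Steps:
G(T) = -2 + 4*T (G(T) = -4 + (2 + T*4) = -4 + (2 + 4*T) = -2 + 4*T)
p(w) = -5 + w
X(d) = -3 + 2*d*(-5 + d) (X(d) = -3 + (-5 + d)*(d + d) = -3 + (-5 + d)*(2*d) = -3 + 2*d*(-5 + d))
g = -3 (g = -3 + 2*5*(-5 + 5) = -3 + 2*5*0 = -3 + 0 = -3)
J(q) = 1 (J(q) = -5 - 2*(-3) = -5 + 6 = 1)
G(-63) + J(-77) = (-2 + 4*(-63)) + 1 = (-2 - 252) + 1 = -254 + 1 = -253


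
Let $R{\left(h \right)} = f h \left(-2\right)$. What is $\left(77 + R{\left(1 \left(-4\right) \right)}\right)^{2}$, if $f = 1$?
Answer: $7225$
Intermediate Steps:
$R{\left(h \right)} = - 2 h$ ($R{\left(h \right)} = 1 h \left(-2\right) = h \left(-2\right) = - 2 h$)
$\left(77 + R{\left(1 \left(-4\right) \right)}\right)^{2} = \left(77 - 2 \cdot 1 \left(-4\right)\right)^{2} = \left(77 - -8\right)^{2} = \left(77 + 8\right)^{2} = 85^{2} = 7225$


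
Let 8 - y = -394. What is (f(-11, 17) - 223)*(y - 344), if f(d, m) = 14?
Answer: -12122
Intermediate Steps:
y = 402 (y = 8 - 1*(-394) = 8 + 394 = 402)
(f(-11, 17) - 223)*(y - 344) = (14 - 223)*(402 - 344) = -209*58 = -12122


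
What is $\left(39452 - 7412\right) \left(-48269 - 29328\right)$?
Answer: $-2486207880$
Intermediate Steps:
$\left(39452 - 7412\right) \left(-48269 - 29328\right) = 32040 \left(-48269 - 29328\right) = 32040 \left(-77597\right) = -2486207880$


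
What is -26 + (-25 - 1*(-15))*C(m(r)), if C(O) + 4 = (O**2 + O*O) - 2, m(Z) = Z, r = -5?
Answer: -466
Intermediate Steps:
C(O) = -6 + 2*O**2 (C(O) = -4 + ((O**2 + O*O) - 2) = -4 + ((O**2 + O**2) - 2) = -4 + (2*O**2 - 2) = -4 + (-2 + 2*O**2) = -6 + 2*O**2)
-26 + (-25 - 1*(-15))*C(m(r)) = -26 + (-25 - 1*(-15))*(-6 + 2*(-5)**2) = -26 + (-25 + 15)*(-6 + 2*25) = -26 - 10*(-6 + 50) = -26 - 10*44 = -26 - 440 = -466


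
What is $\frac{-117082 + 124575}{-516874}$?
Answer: $- \frac{7493}{516874} \approx -0.014497$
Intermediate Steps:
$\frac{-117082 + 124575}{-516874} = 7493 \left(- \frac{1}{516874}\right) = - \frac{7493}{516874}$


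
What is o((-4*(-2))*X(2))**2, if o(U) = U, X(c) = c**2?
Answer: 1024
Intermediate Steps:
o((-4*(-2))*X(2))**2 = (-4*(-2)*2**2)**2 = (8*4)**2 = 32**2 = 1024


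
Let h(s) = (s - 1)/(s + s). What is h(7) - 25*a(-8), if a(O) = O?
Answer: 1403/7 ≈ 200.43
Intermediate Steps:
h(s) = (-1 + s)/(2*s) (h(s) = (-1 + s)/((2*s)) = (-1 + s)*(1/(2*s)) = (-1 + s)/(2*s))
h(7) - 25*a(-8) = (1/2)*(-1 + 7)/7 - 25*(-8) = (1/2)*(1/7)*6 + 200 = 3/7 + 200 = 1403/7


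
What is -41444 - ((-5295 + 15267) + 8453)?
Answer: -59869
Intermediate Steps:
-41444 - ((-5295 + 15267) + 8453) = -41444 - (9972 + 8453) = -41444 - 1*18425 = -41444 - 18425 = -59869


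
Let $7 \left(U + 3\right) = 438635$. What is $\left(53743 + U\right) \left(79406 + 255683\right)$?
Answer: $\frac{273035543535}{7} \approx 3.9005 \cdot 10^{10}$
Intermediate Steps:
$U = \frac{438614}{7}$ ($U = -3 + \frac{1}{7} \cdot 438635 = -3 + \frac{438635}{7} = \frac{438614}{7} \approx 62659.0$)
$\left(53743 + U\right) \left(79406 + 255683\right) = \left(53743 + \frac{438614}{7}\right) \left(79406 + 255683\right) = \frac{814815}{7} \cdot 335089 = \frac{273035543535}{7}$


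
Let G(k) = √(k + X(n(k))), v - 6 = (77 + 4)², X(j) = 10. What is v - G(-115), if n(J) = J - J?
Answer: 6567 - I*√105 ≈ 6567.0 - 10.247*I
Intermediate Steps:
n(J) = 0
v = 6567 (v = 6 + (77 + 4)² = 6 + 81² = 6 + 6561 = 6567)
G(k) = √(10 + k) (G(k) = √(k + 10) = √(10 + k))
v - G(-115) = 6567 - √(10 - 115) = 6567 - √(-105) = 6567 - I*√105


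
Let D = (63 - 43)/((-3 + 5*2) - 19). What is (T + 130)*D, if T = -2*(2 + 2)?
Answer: -610/3 ≈ -203.33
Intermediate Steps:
D = -5/3 (D = 20/((-3 + 10) - 19) = 20/(7 - 19) = 20/(-12) = 20*(-1/12) = -5/3 ≈ -1.6667)
T = -8 (T = -2*4 = -8)
(T + 130)*D = (-8 + 130)*(-5/3) = 122*(-5/3) = -610/3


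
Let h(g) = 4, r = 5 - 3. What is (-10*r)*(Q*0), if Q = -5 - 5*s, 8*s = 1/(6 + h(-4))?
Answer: 0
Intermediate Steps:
r = 2
s = 1/80 (s = 1/(8*(6 + 4)) = (⅛)/10 = (⅛)*(⅒) = 1/80 ≈ 0.012500)
Q = -81/16 (Q = -5 - 5*1/80 = -5 - 1/16 = -81/16 ≈ -5.0625)
(-10*r)*(Q*0) = (-10*2)*(-81/16*0) = -20*0 = 0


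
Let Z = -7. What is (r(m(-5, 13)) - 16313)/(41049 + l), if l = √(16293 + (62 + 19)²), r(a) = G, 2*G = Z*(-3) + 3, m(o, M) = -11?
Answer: -223046583/561665849 + 16301*√22854/1684997547 ≈ -0.39565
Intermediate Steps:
G = 12 (G = (-7*(-3) + 3)/2 = (21 + 3)/2 = (½)*24 = 12)
r(a) = 12
l = √22854 (l = √(16293 + 81²) = √(16293 + 6561) = √22854 ≈ 151.18)
(r(m(-5, 13)) - 16313)/(41049 + l) = (12 - 16313)/(41049 + √22854) = -16301/(41049 + √22854)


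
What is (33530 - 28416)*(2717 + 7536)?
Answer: 52433842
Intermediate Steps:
(33530 - 28416)*(2717 + 7536) = 5114*10253 = 52433842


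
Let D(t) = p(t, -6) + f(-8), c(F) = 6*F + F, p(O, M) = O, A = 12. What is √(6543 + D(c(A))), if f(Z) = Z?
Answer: √6619 ≈ 81.357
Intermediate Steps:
c(F) = 7*F
D(t) = -8 + t (D(t) = t - 8 = -8 + t)
√(6543 + D(c(A))) = √(6543 + (-8 + 7*12)) = √(6543 + (-8 + 84)) = √(6543 + 76) = √6619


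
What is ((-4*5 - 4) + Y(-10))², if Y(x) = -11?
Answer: 1225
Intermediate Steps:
((-4*5 - 4) + Y(-10))² = ((-4*5 - 4) - 11)² = ((-20 - 4) - 11)² = (-24 - 11)² = (-35)² = 1225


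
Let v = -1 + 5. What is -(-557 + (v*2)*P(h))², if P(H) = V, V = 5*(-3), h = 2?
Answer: -458329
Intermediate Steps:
V = -15
v = 4
P(H) = -15
-(-557 + (v*2)*P(h))² = -(-557 + (4*2)*(-15))² = -(-557 + 8*(-15))² = -(-557 - 120)² = -1*(-677)² = -1*458329 = -458329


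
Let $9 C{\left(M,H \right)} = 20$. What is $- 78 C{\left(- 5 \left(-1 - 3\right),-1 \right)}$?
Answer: $- \frac{520}{3} \approx -173.33$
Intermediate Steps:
$C{\left(M,H \right)} = \frac{20}{9}$ ($C{\left(M,H \right)} = \frac{1}{9} \cdot 20 = \frac{20}{9}$)
$- 78 C{\left(- 5 \left(-1 - 3\right),-1 \right)} = \left(-78\right) \frac{20}{9} = - \frac{520}{3}$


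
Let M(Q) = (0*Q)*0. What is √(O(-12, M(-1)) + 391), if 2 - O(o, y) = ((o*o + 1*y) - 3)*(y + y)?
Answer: √393 ≈ 19.824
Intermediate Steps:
M(Q) = 0 (M(Q) = 0*0 = 0)
O(o, y) = 2 - 2*y*(-3 + y + o²) (O(o, y) = 2 - ((o*o + 1*y) - 3)*(y + y) = 2 - ((o² + y) - 3)*2*y = 2 - ((y + o²) - 3)*2*y = 2 - (-3 + y + o²)*2*y = 2 - 2*y*(-3 + y + o²))
√(O(-12, M(-1)) + 391) = √((2 - 2*0² + 6*0 - 2*0*(-12)²) + 391) = √((2 - 2*0 + 0 - 2*0*144) + 391) = √((2 + 0 + 0 + 0) + 391) = √(2 + 391) = √393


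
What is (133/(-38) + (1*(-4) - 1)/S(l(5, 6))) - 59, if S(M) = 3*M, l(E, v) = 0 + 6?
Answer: -565/9 ≈ -62.778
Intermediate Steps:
l(E, v) = 6
(133/(-38) + (1*(-4) - 1)/S(l(5, 6))) - 59 = (133/(-38) + (1*(-4) - 1)/((3*6))) - 59 = (133*(-1/38) + (-4 - 1)/18) - 59 = (-7/2 - 5*1/18) - 59 = (-7/2 - 5/18) - 59 = -34/9 - 59 = -565/9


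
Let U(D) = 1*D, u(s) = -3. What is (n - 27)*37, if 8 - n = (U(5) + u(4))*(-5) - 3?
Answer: -222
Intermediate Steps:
U(D) = D
n = 21 (n = 8 - ((5 - 3)*(-5) - 3) = 8 - (2*(-5) - 3) = 8 - (-10 - 3) = 8 - 1*(-13) = 8 + 13 = 21)
(n - 27)*37 = (21 - 27)*37 = -6*37 = -222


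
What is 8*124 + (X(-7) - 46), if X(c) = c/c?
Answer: 947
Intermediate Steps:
X(c) = 1
8*124 + (X(-7) - 46) = 8*124 + (1 - 46) = 992 - 45 = 947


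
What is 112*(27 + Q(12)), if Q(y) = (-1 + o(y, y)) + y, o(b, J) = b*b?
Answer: 20384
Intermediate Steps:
o(b, J) = b²
Q(y) = -1 + y + y² (Q(y) = (-1 + y²) + y = -1 + y + y²)
112*(27 + Q(12)) = 112*(27 + (-1 + 12 + 12²)) = 112*(27 + (-1 + 12 + 144)) = 112*(27 + 155) = 112*182 = 20384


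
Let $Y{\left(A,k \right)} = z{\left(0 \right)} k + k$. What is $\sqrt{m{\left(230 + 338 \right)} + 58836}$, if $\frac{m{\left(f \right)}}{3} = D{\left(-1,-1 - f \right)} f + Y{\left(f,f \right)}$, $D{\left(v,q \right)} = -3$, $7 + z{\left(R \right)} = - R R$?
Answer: $10 \sqrt{435} \approx 208.57$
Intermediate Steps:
$z{\left(R \right)} = -7 - R^{2}$ ($z{\left(R \right)} = -7 + - R R = -7 - R^{2}$)
$Y{\left(A,k \right)} = - 6 k$ ($Y{\left(A,k \right)} = \left(-7 - 0^{2}\right) k + k = \left(-7 - 0\right) k + k = \left(-7 + 0\right) k + k = - 7 k + k = - 6 k$)
$m{\left(f \right)} = - 27 f$ ($m{\left(f \right)} = 3 \left(- 3 f - 6 f\right) = 3 \left(- 9 f\right) = - 27 f$)
$\sqrt{m{\left(230 + 338 \right)} + 58836} = \sqrt{- 27 \left(230 + 338\right) + 58836} = \sqrt{\left(-27\right) 568 + 58836} = \sqrt{-15336 + 58836} = \sqrt{43500} = 10 \sqrt{435}$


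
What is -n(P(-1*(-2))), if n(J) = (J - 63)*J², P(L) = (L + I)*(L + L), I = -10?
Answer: 97280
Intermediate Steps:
P(L) = 2*L*(-10 + L) (P(L) = (L - 10)*(L + L) = (-10 + L)*(2*L) = 2*L*(-10 + L))
n(J) = J²*(-63 + J) (n(J) = (-63 + J)*J² = J²*(-63 + J))
-n(P(-1*(-2))) = -(2*(-1*(-2))*(-10 - 1*(-2)))²*(-63 + 2*(-1*(-2))*(-10 - 1*(-2))) = -(2*2*(-10 + 2))²*(-63 + 2*2*(-10 + 2)) = -(2*2*(-8))²*(-63 + 2*2*(-8)) = -(-32)²*(-63 - 32) = -1024*(-95) = -1*(-97280) = 97280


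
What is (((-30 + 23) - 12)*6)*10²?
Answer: -11400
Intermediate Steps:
(((-30 + 23) - 12)*6)*10² = ((-7 - 12)*6)*100 = -19*6*100 = -114*100 = -11400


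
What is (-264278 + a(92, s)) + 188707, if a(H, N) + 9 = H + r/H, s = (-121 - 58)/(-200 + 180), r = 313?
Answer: -6944583/92 ≈ -75485.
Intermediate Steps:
s = 179/20 (s = -179/(-20) = -179*(-1/20) = 179/20 ≈ 8.9500)
a(H, N) = -9 + H + 313/H (a(H, N) = -9 + (H + 313/H) = -9 + H + 313/H)
(-264278 + a(92, s)) + 188707 = (-264278 + (-9 + 92 + 313/92)) + 188707 = (-264278 + 7949/92) + 188707 = -24305627/92 + 188707 = -6944583/92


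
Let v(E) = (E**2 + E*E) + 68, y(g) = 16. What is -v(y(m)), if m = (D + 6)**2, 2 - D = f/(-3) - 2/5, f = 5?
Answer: -580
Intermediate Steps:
D = 61/15 (D = 2 - (5/(-3) - 2/5) = 2 - (5*(-1/3) - 2*1/5) = 2 - (-5/3 - 2/5) = 2 - 1*(-31/15) = 2 + 31/15 = 61/15 ≈ 4.0667)
m = 22801/225 (m = (61/15 + 6)**2 = (151/15)**2 = 22801/225 ≈ 101.34)
v(E) = 68 + 2*E**2 (v(E) = (E**2 + E**2) + 68 = 2*E**2 + 68 = 68 + 2*E**2)
-v(y(m)) = -(68 + 2*16**2) = -(68 + 2*256) = -(68 + 512) = -1*580 = -580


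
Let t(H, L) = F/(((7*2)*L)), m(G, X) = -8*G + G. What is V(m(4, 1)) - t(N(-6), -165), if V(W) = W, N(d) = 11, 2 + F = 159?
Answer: -64523/2310 ≈ -27.932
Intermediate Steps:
F = 157 (F = -2 + 159 = 157)
m(G, X) = -7*G
t(H, L) = 157/(14*L) (t(H, L) = 157/(((7*2)*L)) = 157/((14*L)) = 157*(1/(14*L)) = 157/(14*L))
V(m(4, 1)) - t(N(-6), -165) = -7*4 - 157/(14*(-165)) = -28 - 157*(-1)/(14*165) = -28 - 1*(-157/2310) = -28 + 157/2310 = -64523/2310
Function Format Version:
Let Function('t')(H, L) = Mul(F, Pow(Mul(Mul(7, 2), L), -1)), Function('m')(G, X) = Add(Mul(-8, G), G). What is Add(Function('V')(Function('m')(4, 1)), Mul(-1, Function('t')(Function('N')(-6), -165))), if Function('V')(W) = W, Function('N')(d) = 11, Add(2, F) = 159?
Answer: Rational(-64523, 2310) ≈ -27.932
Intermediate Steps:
F = 157 (F = Add(-2, 159) = 157)
Function('m')(G, X) = Mul(-7, G)
Function('t')(H, L) = Mul(Rational(157, 14), Pow(L, -1)) (Function('t')(H, L) = Mul(157, Pow(Mul(Mul(7, 2), L), -1)) = Mul(157, Pow(Mul(14, L), -1)) = Mul(157, Mul(Rational(1, 14), Pow(L, -1))) = Mul(Rational(157, 14), Pow(L, -1)))
Add(Function('V')(Function('m')(4, 1)), Mul(-1, Function('t')(Function('N')(-6), -165))) = Add(Mul(-7, 4), Mul(-1, Mul(Rational(157, 14), Pow(-165, -1)))) = Add(-28, Mul(-1, Mul(Rational(157, 14), Rational(-1, 165)))) = Add(-28, Mul(-1, Rational(-157, 2310))) = Add(-28, Rational(157, 2310)) = Rational(-64523, 2310)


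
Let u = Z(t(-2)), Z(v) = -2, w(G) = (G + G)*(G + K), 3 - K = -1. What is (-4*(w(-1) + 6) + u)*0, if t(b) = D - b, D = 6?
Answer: 0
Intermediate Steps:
K = 4 (K = 3 - 1*(-1) = 3 + 1 = 4)
w(G) = 2*G*(4 + G) (w(G) = (G + G)*(G + 4) = (2*G)*(4 + G) = 2*G*(4 + G))
t(b) = 6 - b
u = -2
(-4*(w(-1) + 6) + u)*0 = (-4*(2*(-1)*(4 - 1) + 6) - 2)*0 = (-4*(2*(-1)*3 + 6) - 2)*0 = (-4*(-6 + 6) - 2)*0 = (-4*0 - 2)*0 = (0 - 2)*0 = -2*0 = 0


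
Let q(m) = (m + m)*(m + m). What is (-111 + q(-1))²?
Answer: 11449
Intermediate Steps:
q(m) = 4*m² (q(m) = (2*m)*(2*m) = 4*m²)
(-111 + q(-1))² = (-111 + 4*(-1)²)² = (-111 + 4*1)² = (-111 + 4)² = (-107)² = 11449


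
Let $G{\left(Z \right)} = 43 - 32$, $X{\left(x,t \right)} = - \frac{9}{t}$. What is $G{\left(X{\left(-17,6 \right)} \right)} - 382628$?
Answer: $-382617$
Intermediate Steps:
$G{\left(Z \right)} = 11$
$G{\left(X{\left(-17,6 \right)} \right)} - 382628 = 11 - 382628 = -382617$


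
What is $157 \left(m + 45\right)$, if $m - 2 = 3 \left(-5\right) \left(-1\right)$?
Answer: $9734$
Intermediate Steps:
$m = 17$ ($m = 2 + 3 \left(-5\right) \left(-1\right) = 2 - -15 = 2 + 15 = 17$)
$157 \left(m + 45\right) = 157 \left(17 + 45\right) = 157 \cdot 62 = 9734$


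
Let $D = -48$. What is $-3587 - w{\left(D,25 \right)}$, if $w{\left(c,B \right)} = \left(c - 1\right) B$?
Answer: $-2362$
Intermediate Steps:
$w{\left(c,B \right)} = B \left(-1 + c\right)$ ($w{\left(c,B \right)} = \left(-1 + c\right) B = B \left(-1 + c\right)$)
$-3587 - w{\left(D,25 \right)} = -3587 - 25 \left(-1 - 48\right) = -3587 - 25 \left(-49\right) = -3587 - -1225 = -3587 + 1225 = -2362$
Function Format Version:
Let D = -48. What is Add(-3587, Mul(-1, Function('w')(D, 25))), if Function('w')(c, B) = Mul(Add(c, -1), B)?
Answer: -2362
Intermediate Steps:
Function('w')(c, B) = Mul(B, Add(-1, c)) (Function('w')(c, B) = Mul(Add(-1, c), B) = Mul(B, Add(-1, c)))
Add(-3587, Mul(-1, Function('w')(D, 25))) = Add(-3587, Mul(-1, Mul(25, Add(-1, -48)))) = Add(-3587, Mul(-1, Mul(25, -49))) = Add(-3587, Mul(-1, -1225)) = Add(-3587, 1225) = -2362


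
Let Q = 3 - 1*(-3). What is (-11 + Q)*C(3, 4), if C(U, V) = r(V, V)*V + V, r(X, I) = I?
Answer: -100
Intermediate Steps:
Q = 6 (Q = 3 + 3 = 6)
C(U, V) = V + V**2 (C(U, V) = V*V + V = V**2 + V = V + V**2)
(-11 + Q)*C(3, 4) = (-11 + 6)*(4*(1 + 4)) = -20*5 = -5*20 = -100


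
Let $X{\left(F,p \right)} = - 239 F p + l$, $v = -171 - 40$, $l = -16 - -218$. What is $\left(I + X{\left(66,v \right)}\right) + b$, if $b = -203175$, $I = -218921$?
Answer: $2906420$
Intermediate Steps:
$l = 202$ ($l = -16 + 218 = 202$)
$v = -211$ ($v = -171 - 40 = -211$)
$X{\left(F,p \right)} = 202 - 239 F p$ ($X{\left(F,p \right)} = - 239 F p + 202 = 202 - 239 F p$)
$\left(I + X{\left(66,v \right)}\right) + b = \left(-218921 - \left(-202 + 15774 \left(-211\right)\right)\right) - 203175 = \left(-218921 + \left(202 + 3328314\right)\right) - 203175 = \left(-218921 + 3328516\right) - 203175 = 3109595 - 203175 = 2906420$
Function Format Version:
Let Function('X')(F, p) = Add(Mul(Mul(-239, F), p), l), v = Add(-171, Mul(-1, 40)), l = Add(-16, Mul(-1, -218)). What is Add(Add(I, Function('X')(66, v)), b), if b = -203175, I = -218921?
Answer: 2906420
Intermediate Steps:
l = 202 (l = Add(-16, 218) = 202)
v = -211 (v = Add(-171, -40) = -211)
Function('X')(F, p) = Add(202, Mul(-239, F, p)) (Function('X')(F, p) = Add(Mul(Mul(-239, F), p), 202) = Add(Mul(-239, F, p), 202) = Add(202, Mul(-239, F, p)))
Add(Add(I, Function('X')(66, v)), b) = Add(Add(-218921, Add(202, Mul(-239, 66, -211))), -203175) = Add(Add(-218921, Add(202, 3328314)), -203175) = Add(Add(-218921, 3328516), -203175) = Add(3109595, -203175) = 2906420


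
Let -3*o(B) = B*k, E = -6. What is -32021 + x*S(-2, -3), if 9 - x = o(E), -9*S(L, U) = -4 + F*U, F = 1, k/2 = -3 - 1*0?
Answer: -96014/3 ≈ -32005.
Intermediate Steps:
k = -6 (k = 2*(-3 - 1*0) = 2*(-3 + 0) = 2*(-3) = -6)
S(L, U) = 4/9 - U/9 (S(L, U) = -(-4 + 1*U)/9 = -(-4 + U)/9 = 4/9 - U/9)
o(B) = 2*B (o(B) = -B*(-6)/3 = -(-2)*B = 2*B)
x = 21 (x = 9 - 2*(-6) = 9 - 1*(-12) = 9 + 12 = 21)
-32021 + x*S(-2, -3) = -32021 + 21*(4/9 - ⅑*(-3)) = -32021 + 21*(4/9 + ⅓) = -32021 + 21*(7/9) = -32021 + 49/3 = -96014/3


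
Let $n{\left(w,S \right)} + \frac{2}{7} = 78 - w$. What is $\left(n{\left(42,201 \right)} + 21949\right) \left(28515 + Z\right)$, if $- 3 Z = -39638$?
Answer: $\frac{19264787419}{21} \approx 9.1737 \cdot 10^{8}$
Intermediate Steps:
$Z = \frac{39638}{3}$ ($Z = \left(- \frac{1}{3}\right) \left(-39638\right) = \frac{39638}{3} \approx 13213.0$)
$n{\left(w,S \right)} = \frac{544}{7} - w$ ($n{\left(w,S \right)} = - \frac{2}{7} - \left(-78 + w\right) = \frac{544}{7} - w$)
$\left(n{\left(42,201 \right)} + 21949\right) \left(28515 + Z\right) = \left(\left(\frac{544}{7} - 42\right) + 21949\right) \left(28515 + \frac{39638}{3}\right) = \left(\left(\frac{544}{7} - 42\right) + 21949\right) \frac{125183}{3} = \left(\frac{250}{7} + 21949\right) \frac{125183}{3} = \frac{153893}{7} \cdot \frac{125183}{3} = \frac{19264787419}{21}$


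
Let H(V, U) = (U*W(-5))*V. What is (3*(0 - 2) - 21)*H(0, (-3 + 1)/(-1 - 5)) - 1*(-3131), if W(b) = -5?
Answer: 3131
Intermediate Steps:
H(V, U) = -5*U*V (H(V, U) = (U*(-5))*V = (-5*U)*V = -5*U*V)
(3*(0 - 2) - 21)*H(0, (-3 + 1)/(-1 - 5)) - 1*(-3131) = (3*(0 - 2) - 21)*(-5*(-3 + 1)/(-1 - 5)*0) - 1*(-3131) = (3*(-2) - 21)*(-5*(-2/(-6))*0) + 3131 = (-6 - 21)*(-5*(-2*(-⅙))*0) + 3131 = -(-135)*0/3 + 3131 = -27*0 + 3131 = 0 + 3131 = 3131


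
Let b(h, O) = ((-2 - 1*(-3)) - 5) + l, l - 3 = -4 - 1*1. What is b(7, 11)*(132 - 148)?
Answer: 96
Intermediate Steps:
l = -2 (l = 3 + (-4 - 1*1) = 3 + (-4 - 1) = 3 - 5 = -2)
b(h, O) = -6 (b(h, O) = ((-2 - 1*(-3)) - 5) - 2 = ((-2 + 3) - 5) - 2 = (1 - 5) - 2 = -4 - 2 = -6)
b(7, 11)*(132 - 148) = -6*(132 - 148) = -6*(-16) = 96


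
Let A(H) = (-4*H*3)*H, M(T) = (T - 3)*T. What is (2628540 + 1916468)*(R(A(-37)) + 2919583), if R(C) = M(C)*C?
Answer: -20154301450172566768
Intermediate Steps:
M(T) = T*(-3 + T) (M(T) = (-3 + T)*T = T*(-3 + T))
A(H) = -12*H² (A(H) = (-12*H)*H = -12*H²)
R(C) = C²*(-3 + C) (R(C) = (C*(-3 + C))*C = C²*(-3 + C))
(2628540 + 1916468)*(R(A(-37)) + 2919583) = (2628540 + 1916468)*((-12*(-37)²)²*(-3 - 12*(-37)²) + 2919583) = 4545008*((-12*1369)²*(-3 - 12*1369) + 2919583) = 4545008*((-16428)²*(-3 - 16428) + 2919583) = 4545008*(269879184*(-16431) + 2919583) = 4545008*(-4434384872304 + 2919583) = 4545008*(-4434381952721) = -20154301450172566768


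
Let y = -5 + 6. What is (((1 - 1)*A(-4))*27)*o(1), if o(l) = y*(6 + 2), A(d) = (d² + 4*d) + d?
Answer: 0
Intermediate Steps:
y = 1
A(d) = d² + 5*d
o(l) = 8 (o(l) = 1*(6 + 2) = 1*8 = 8)
(((1 - 1)*A(-4))*27)*o(1) = (((1 - 1)*(-4*(5 - 4)))*27)*8 = ((0*(-4*1))*27)*8 = ((0*(-4))*27)*8 = (0*27)*8 = 0*8 = 0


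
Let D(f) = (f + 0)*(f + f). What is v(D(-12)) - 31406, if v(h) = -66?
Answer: -31472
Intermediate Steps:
D(f) = 2*f² (D(f) = f*(2*f) = 2*f²)
v(D(-12)) - 31406 = -66 - 31406 = -31472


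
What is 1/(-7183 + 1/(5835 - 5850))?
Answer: -15/107746 ≈ -0.00013922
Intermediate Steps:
1/(-7183 + 1/(5835 - 5850)) = 1/(-7183 + 1/(-15)) = 1/(-7183 - 1/15) = 1/(-107746/15) = -15/107746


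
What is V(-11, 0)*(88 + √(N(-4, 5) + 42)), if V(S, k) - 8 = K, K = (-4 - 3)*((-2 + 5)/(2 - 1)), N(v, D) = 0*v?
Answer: -1144 - 13*√42 ≈ -1228.3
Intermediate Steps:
N(v, D) = 0
K = -21 (K = -21/1 = -21 ≈ -21.000)
V(S, k) = -13 (V(S, k) = 8 - 21 = -13)
V(-11, 0)*(88 + √(N(-4, 5) + 42)) = -13*(88 + √(0 + 42)) = -13*(88 + √42) = -1144 - 13*√42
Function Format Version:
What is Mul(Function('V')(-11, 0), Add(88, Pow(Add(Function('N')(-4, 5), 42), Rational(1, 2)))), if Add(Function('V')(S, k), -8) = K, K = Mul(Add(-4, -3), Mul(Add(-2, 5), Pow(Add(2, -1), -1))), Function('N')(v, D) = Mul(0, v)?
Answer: Add(-1144, Mul(-13, Pow(42, Rational(1, 2)))) ≈ -1228.3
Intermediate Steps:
Function('N')(v, D) = 0
K = -21 (K = Mul(-7, Mul(3, Pow(1, -1))) = Mul(-7, Mul(3, 1)) = Mul(-7, 3) = -21)
Function('V')(S, k) = -13 (Function('V')(S, k) = Add(8, -21) = -13)
Mul(Function('V')(-11, 0), Add(88, Pow(Add(Function('N')(-4, 5), 42), Rational(1, 2)))) = Mul(-13, Add(88, Pow(Add(0, 42), Rational(1, 2)))) = Mul(-13, Add(88, Pow(42, Rational(1, 2)))) = Add(-1144, Mul(-13, Pow(42, Rational(1, 2))))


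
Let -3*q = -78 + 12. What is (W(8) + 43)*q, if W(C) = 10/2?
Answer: 1056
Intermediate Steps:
W(C) = 5 (W(C) = 10*(1/2) = 5)
q = 22 (q = -(-78 + 12)/3 = -1/3*(-66) = 22)
(W(8) + 43)*q = (5 + 43)*22 = 48*22 = 1056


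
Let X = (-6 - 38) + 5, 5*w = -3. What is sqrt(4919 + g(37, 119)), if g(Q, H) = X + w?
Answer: sqrt(121985)/5 ≈ 69.853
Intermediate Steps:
w = -3/5 (w = (1/5)*(-3) = -3/5 ≈ -0.60000)
X = -39 (X = -44 + 5 = -39)
g(Q, H) = -198/5 (g(Q, H) = -39 - 3/5 = -198/5)
sqrt(4919 + g(37, 119)) = sqrt(4919 - 198/5) = sqrt(24397/5) = sqrt(121985)/5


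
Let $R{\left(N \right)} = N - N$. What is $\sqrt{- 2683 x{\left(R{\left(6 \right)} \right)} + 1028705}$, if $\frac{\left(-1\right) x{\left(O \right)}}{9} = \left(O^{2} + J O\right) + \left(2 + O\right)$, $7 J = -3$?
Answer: $\sqrt{1076999} \approx 1037.8$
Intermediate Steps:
$J = - \frac{3}{7}$ ($J = \frac{1}{7} \left(-3\right) = - \frac{3}{7} \approx -0.42857$)
$R{\left(N \right)} = 0$
$x{\left(O \right)} = -18 - 9 O^{2} - \frac{36 O}{7}$ ($x{\left(O \right)} = - 9 \left(\left(O^{2} - \frac{3 O}{7}\right) + \left(2 + O\right)\right) = - 9 \left(2 + O^{2} + \frac{4 O}{7}\right) = -18 - 9 O^{2} - \frac{36 O}{7}$)
$\sqrt{- 2683 x{\left(R{\left(6 \right)} \right)} + 1028705} = \sqrt{- 2683 \left(-18 - 9 \cdot 0^{2} - 0\right) + 1028705} = \sqrt{- 2683 \left(-18 - 0 + 0\right) + 1028705} = \sqrt{- 2683 \left(-18 + 0 + 0\right) + 1028705} = \sqrt{\left(-2683\right) \left(-18\right) + 1028705} = \sqrt{48294 + 1028705} = \sqrt{1076999}$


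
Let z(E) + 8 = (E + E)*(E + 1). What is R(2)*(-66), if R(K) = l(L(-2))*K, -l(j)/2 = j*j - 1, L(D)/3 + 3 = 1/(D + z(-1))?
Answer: 564234/25 ≈ 22569.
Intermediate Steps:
z(E) = -8 + 2*E*(1 + E) (z(E) = -8 + (E + E)*(E + 1) = -8 + (2*E)*(1 + E) = -8 + 2*E*(1 + E))
L(D) = -9 + 3/(-8 + D) (L(D) = -9 + 3/(D + (-8 + 2*(-1) + 2*(-1)²)) = -9 + 3/(D + (-8 - 2 + 2*1)) = -9 + 3/(D + (-8 - 2 + 2)) = -9 + 3/(D - 8) = -9 + 3/(-8 + D))
l(j) = 2 - 2*j² (l(j) = -2*(j*j - 1) = -2*(j² - 1) = -2*(-1 + j²) = 2 - 2*j²)
R(K) = -8549*K/50 (R(K) = (2 - 2*9*(25 - 3*(-2))²/(-8 - 2)²)*K = (2 - 2*9*(25 + 6)²/100)*K = (2 - 2*(3*(-⅒)*31)²)*K = (2 - 2*(-93/10)²)*K = (2 - 2*8649/100)*K = (2 - 8649/50)*K = -8549*K/50)
R(2)*(-66) = -8549/50*2*(-66) = -8549/25*(-66) = 564234/25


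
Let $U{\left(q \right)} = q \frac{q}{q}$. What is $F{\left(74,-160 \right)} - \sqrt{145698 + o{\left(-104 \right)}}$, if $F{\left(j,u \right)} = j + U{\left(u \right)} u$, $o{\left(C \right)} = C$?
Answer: $25674 - \sqrt{145594} \approx 25292.0$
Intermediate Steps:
$U{\left(q \right)} = q$ ($U{\left(q \right)} = q 1 = q$)
$F{\left(j,u \right)} = j + u^{2}$ ($F{\left(j,u \right)} = j + u u = j + u^{2}$)
$F{\left(74,-160 \right)} - \sqrt{145698 + o{\left(-104 \right)}} = \left(74 + \left(-160\right)^{2}\right) - \sqrt{145698 - 104} = \left(74 + 25600\right) - \sqrt{145594} = 25674 - \sqrt{145594}$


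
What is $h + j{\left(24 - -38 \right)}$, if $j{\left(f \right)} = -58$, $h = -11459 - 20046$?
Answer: $-31563$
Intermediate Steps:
$h = -31505$
$h + j{\left(24 - -38 \right)} = -31505 - 58 = -31563$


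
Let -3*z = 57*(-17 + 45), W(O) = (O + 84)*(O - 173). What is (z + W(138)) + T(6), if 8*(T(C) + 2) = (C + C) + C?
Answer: -33207/4 ≈ -8301.8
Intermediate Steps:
T(C) = -2 + 3*C/8 (T(C) = -2 + ((C + C) + C)/8 = -2 + (2*C + C)/8 = -2 + (3*C)/8 = -2 + 3*C/8)
W(O) = (-173 + O)*(84 + O) (W(O) = (84 + O)*(-173 + O) = (-173 + O)*(84 + O))
z = -532 (z = -19*(-17 + 45) = -19*28 = -1/3*1596 = -532)
(z + W(138)) + T(6) = (-532 + (-14532 + 138**2 - 89*138)) + (-2 + (3/8)*6) = (-532 + (-14532 + 19044 - 12282)) + (-2 + 9/4) = (-532 - 7770) + 1/4 = -8302 + 1/4 = -33207/4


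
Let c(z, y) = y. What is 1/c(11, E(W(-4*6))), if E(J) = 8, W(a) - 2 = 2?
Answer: 1/8 ≈ 0.12500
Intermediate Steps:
W(a) = 4 (W(a) = 2 + 2 = 4)
1/c(11, E(W(-4*6))) = 1/8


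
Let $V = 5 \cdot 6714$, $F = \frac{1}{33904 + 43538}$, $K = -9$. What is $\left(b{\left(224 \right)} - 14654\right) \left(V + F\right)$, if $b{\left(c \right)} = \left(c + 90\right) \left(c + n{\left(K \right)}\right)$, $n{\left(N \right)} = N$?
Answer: $\frac{68705610024748}{38721} \approx 1.7744 \cdot 10^{9}$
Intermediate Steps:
$F = \frac{1}{77442} \approx 1.2913 \cdot 10^{-5}$
$b{\left(c \right)} = \left(-9 + c\right) \left(90 + c\right)$ ($b{\left(c \right)} = \left(c + 90\right) \left(c - 9\right) = \left(90 + c\right) \left(-9 + c\right) = \left(-9 + c\right) \left(90 + c\right)$)
$V = 33570$
$\left(b{\left(224 \right)} - 14654\right) \left(V + F\right) = \left(\left(-810 + 224^{2} + 81 \cdot 224\right) - 14654\right) \left(33570 + \frac{1}{77442}\right) = \left(\left(-810 + 50176 + 18144\right) - 14654\right) \frac{2599727941}{77442} = \left(67510 - 14654\right) \frac{2599727941}{77442} = 52856 \cdot \frac{2599727941}{77442} = \frac{68705610024748}{38721}$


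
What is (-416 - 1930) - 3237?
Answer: -5583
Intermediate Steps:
(-416 - 1930) - 3237 = -2346 - 3237 = -5583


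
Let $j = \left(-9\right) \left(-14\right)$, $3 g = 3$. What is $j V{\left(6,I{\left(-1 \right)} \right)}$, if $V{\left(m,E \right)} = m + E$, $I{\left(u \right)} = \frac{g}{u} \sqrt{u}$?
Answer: $756 - 126 i \approx 756.0 - 126.0 i$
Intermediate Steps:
$g = 1$ ($g = \frac{1}{3} \cdot 3 = 1$)
$I{\left(u \right)} = \frac{1}{\sqrt{u}}$ ($I{\left(u \right)} = 1 \frac{1}{u} \sqrt{u} = \frac{\sqrt{u}}{u} = \frac{1}{\sqrt{u}}$)
$j = 126$
$V{\left(m,E \right)} = E + m$
$j V{\left(6,I{\left(-1 \right)} \right)} = 126 \left(\frac{1}{\sqrt{-1}} + 6\right) = 126 \left(- i + 6\right) = 126 \left(6 - i\right) = 756 - 126 i$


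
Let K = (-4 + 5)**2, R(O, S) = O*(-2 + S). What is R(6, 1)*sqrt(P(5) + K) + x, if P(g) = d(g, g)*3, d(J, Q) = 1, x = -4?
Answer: -16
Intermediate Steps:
P(g) = 3 (P(g) = 1*3 = 3)
K = 1 (K = 1**2 = 1)
R(6, 1)*sqrt(P(5) + K) + x = (6*(-2 + 1))*sqrt(3 + 1) - 4 = (6*(-1))*sqrt(4) - 4 = -6*2 - 4 = -12 - 4 = -16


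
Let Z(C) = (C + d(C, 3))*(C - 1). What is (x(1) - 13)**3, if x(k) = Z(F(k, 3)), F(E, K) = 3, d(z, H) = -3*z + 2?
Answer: -9261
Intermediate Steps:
d(z, H) = 2 - 3*z
Z(C) = (-1 + C)*(2 - 2*C) (Z(C) = (C + (2 - 3*C))*(C - 1) = (2 - 2*C)*(-1 + C) = (-1 + C)*(2 - 2*C))
x(k) = -8 (x(k) = -2 - 2*3**2 + 4*3 = -2 - 2*9 + 12 = -2 - 18 + 12 = -8)
(x(1) - 13)**3 = (-8 - 13)**3 = (-21)**3 = -9261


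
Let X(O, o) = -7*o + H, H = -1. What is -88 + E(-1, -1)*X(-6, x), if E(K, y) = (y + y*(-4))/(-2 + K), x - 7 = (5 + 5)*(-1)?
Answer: -108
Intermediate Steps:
x = -3 (x = 7 + (5 + 5)*(-1) = 7 + 10*(-1) = 7 - 10 = -3)
E(K, y) = -3*y/(-2 + K) (E(K, y) = (y - 4*y)/(-2 + K) = (-3*y)/(-2 + K) = -3*y/(-2 + K))
X(O, o) = -1 - 7*o (X(O, o) = -7*o - 1 = -1 - 7*o)
-88 + E(-1, -1)*X(-6, x) = -88 + (-3*(-1)/(-2 - 1))*(-1 - 7*(-3)) = -88 + (-3*(-1)/(-3))*(-1 + 21) = -88 - 3*(-1)*(-1/3)*20 = -88 - 1*20 = -88 - 20 = -108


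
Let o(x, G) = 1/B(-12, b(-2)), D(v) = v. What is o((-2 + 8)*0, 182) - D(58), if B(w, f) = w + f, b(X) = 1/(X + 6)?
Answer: -2730/47 ≈ -58.085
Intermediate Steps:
b(X) = 1/(6 + X)
B(w, f) = f + w
o(x, G) = -4/47 (o(x, G) = 1/(1/(6 - 2) - 12) = 1/(1/4 - 12) = 1/(¼ - 12) = 1/(-47/4) = -4/47)
o((-2 + 8)*0, 182) - D(58) = -4/47 - 1*58 = -4/47 - 58 = -2730/47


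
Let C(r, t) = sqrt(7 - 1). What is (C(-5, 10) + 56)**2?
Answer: (56 + sqrt(6))**2 ≈ 3416.3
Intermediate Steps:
C(r, t) = sqrt(6)
(C(-5, 10) + 56)**2 = (sqrt(6) + 56)**2 = (56 + sqrt(6))**2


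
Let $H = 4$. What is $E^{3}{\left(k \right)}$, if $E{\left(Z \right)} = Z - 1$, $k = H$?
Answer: $27$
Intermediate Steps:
$k = 4$
$E{\left(Z \right)} = -1 + Z$ ($E{\left(Z \right)} = Z - 1 = -1 + Z$)
$E^{3}{\left(k \right)} = \left(-1 + 4\right)^{3} = 3^{3} = 27$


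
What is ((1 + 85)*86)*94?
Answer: 695224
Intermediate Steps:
((1 + 85)*86)*94 = (86*86)*94 = 7396*94 = 695224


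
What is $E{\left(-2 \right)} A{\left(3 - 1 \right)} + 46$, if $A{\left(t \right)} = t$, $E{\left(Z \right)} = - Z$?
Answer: $50$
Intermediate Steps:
$E{\left(-2 \right)} A{\left(3 - 1 \right)} + 46 = \left(-1\right) \left(-2\right) \left(3 - 1\right) + 46 = 2 \cdot 2 + 46 = 4 + 46 = 50$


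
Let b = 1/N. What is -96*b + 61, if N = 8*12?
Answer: 60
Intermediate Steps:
N = 96
b = 1/96 ≈ 0.010417
-96*b + 61 = -96*1/96 + 61 = -1 + 61 = 60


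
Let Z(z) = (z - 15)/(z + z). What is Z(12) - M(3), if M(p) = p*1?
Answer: -25/8 ≈ -3.1250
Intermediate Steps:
M(p) = p
Z(z) = (-15 + z)/(2*z) (Z(z) = (-15 + z)/((2*z)) = (-15 + z)*(1/(2*z)) = (-15 + z)/(2*z))
Z(12) - M(3) = (½)*(-15 + 12)/12 - 1*3 = (½)*(1/12)*(-3) - 3 = -⅛ - 3 = -25/8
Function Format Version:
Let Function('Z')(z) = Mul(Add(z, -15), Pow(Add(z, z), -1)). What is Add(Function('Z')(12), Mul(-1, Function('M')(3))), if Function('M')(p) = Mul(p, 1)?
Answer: Rational(-25, 8) ≈ -3.1250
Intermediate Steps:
Function('M')(p) = p
Function('Z')(z) = Mul(Rational(1, 2), Pow(z, -1), Add(-15, z)) (Function('Z')(z) = Mul(Add(-15, z), Pow(Mul(2, z), -1)) = Mul(Add(-15, z), Mul(Rational(1, 2), Pow(z, -1))) = Mul(Rational(1, 2), Pow(z, -1), Add(-15, z)))
Add(Function('Z')(12), Mul(-1, Function('M')(3))) = Add(Mul(Rational(1, 2), Pow(12, -1), Add(-15, 12)), Mul(-1, 3)) = Add(Mul(Rational(1, 2), Rational(1, 12), -3), -3) = Add(Rational(-1, 8), -3) = Rational(-25, 8)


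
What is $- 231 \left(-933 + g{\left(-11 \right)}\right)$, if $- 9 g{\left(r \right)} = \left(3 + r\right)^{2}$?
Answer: $\frac{651497}{3} \approx 2.1717 \cdot 10^{5}$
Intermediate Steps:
$g{\left(r \right)} = - \frac{\left(3 + r\right)^{2}}{9}$
$- 231 \left(-933 + g{\left(-11 \right)}\right) = - 231 \left(-933 - \frac{\left(3 - 11\right)^{2}}{9}\right) = - 231 \left(-933 - \frac{\left(-8\right)^{2}}{9}\right) = - 231 \left(-933 - \frac{64}{9}\right) = \left(-231\right) \left(- \frac{8461}{9}\right) = \frac{651497}{3}$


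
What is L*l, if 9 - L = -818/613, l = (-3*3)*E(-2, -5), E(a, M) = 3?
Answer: -171045/613 ≈ -279.03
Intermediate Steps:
l = -27 (l = -3*3*3 = -9*3 = -27)
L = 6335/613 (L = 9 - (-818)/613 = 9 - 1*(-818/613) = 9 + 818/613 = 6335/613 ≈ 10.334)
L*l = (6335/613)*(-27) = -171045/613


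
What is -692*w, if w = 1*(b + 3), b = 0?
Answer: -2076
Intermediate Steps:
w = 3 (w = 1*(0 + 3) = 1*3 = 3)
-692*w = -692*3 = -2076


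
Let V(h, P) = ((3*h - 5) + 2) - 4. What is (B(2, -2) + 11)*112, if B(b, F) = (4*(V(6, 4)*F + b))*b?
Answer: -16688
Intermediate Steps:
V(h, P) = -7 + 3*h (V(h, P) = ((-5 + 3*h) + 2) - 4 = (-3 + 3*h) - 4 = -7 + 3*h)
B(b, F) = b*(4*b + 44*F) (B(b, F) = (4*((-7 + 3*6)*F + b))*b = (4*((-7 + 18)*F + b))*b = (4*(11*F + b))*b = (4*(b + 11*F))*b = (4*b + 44*F)*b = b*(4*b + 44*F))
(B(2, -2) + 11)*112 = (4*2*(2 + 11*(-2)) + 11)*112 = (4*2*(2 - 22) + 11)*112 = (4*2*(-20) + 11)*112 = (-160 + 11)*112 = -149*112 = -16688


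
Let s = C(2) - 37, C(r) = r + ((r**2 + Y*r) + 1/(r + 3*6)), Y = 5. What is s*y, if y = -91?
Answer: 38129/20 ≈ 1906.4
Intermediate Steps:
C(r) = r**2 + 1/(18 + r) + 6*r (C(r) = r + ((r**2 + 5*r) + 1/(r + 3*6)) = r + ((r**2 + 5*r) + 1/(r + 18)) = r + ((r**2 + 5*r) + 1/(18 + r)) = r + (r**2 + 1/(18 + r) + 5*r) = r**2 + 1/(18 + r) + 6*r)
s = -419/20 (s = (1 + 2**3 + 24*2**2 + 108*2)/(18 + 2) - 37 = (1 + 8 + 24*4 + 216)/20 - 37 = (1 + 8 + 96 + 216)/20 - 37 = (1/20)*321 - 37 = 321/20 - 37 = -419/20 ≈ -20.950)
s*y = -419/20*(-91) = 38129/20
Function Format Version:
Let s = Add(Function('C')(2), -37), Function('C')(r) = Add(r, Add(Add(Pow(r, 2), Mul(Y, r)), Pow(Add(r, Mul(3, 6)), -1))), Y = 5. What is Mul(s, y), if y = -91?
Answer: Rational(38129, 20) ≈ 1906.4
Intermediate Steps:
Function('C')(r) = Add(Pow(r, 2), Pow(Add(18, r), -1), Mul(6, r)) (Function('C')(r) = Add(r, Add(Add(Pow(r, 2), Mul(5, r)), Pow(Add(r, Mul(3, 6)), -1))) = Add(r, Add(Add(Pow(r, 2), Mul(5, r)), Pow(Add(r, 18), -1))) = Add(r, Add(Add(Pow(r, 2), Mul(5, r)), Pow(Add(18, r), -1))) = Add(r, Add(Pow(r, 2), Pow(Add(18, r), -1), Mul(5, r))) = Add(Pow(r, 2), Pow(Add(18, r), -1), Mul(6, r)))
s = Rational(-419, 20) (s = Add(Mul(Pow(Add(18, 2), -1), Add(1, Pow(2, 3), Mul(24, Pow(2, 2)), Mul(108, 2))), -37) = Add(Mul(Pow(20, -1), Add(1, 8, Mul(24, 4), 216)), -37) = Add(Mul(Rational(1, 20), Add(1, 8, 96, 216)), -37) = Add(Mul(Rational(1, 20), 321), -37) = Add(Rational(321, 20), -37) = Rational(-419, 20) ≈ -20.950)
Mul(s, y) = Mul(Rational(-419, 20), -91) = Rational(38129, 20)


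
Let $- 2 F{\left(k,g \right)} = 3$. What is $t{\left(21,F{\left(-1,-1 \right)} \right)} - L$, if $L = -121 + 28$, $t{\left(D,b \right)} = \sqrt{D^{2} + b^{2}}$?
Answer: $93 + \frac{3 \sqrt{197}}{2} \approx 114.05$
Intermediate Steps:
$F{\left(k,g \right)} = - \frac{3}{2}$ ($F{\left(k,g \right)} = \left(- \frac{1}{2}\right) 3 = - \frac{3}{2}$)
$L = -93$
$t{\left(21,F{\left(-1,-1 \right)} \right)} - L = \sqrt{21^{2} + \left(- \frac{3}{2}\right)^{2}} - -93 = \sqrt{441 + \frac{9}{4}} + 93 = \sqrt{\frac{1773}{4}} + 93 = \frac{3 \sqrt{197}}{2} + 93 = 93 + \frac{3 \sqrt{197}}{2}$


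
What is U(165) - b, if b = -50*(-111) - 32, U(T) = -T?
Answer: -5683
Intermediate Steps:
b = 5518 (b = 5550 - 32 = 5518)
U(165) - b = -1*165 - 1*5518 = -165 - 5518 = -5683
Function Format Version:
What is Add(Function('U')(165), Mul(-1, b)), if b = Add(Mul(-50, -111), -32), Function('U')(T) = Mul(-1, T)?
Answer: -5683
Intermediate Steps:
b = 5518 (b = Add(5550, -32) = 5518)
Add(Function('U')(165), Mul(-1, b)) = Add(Mul(-1, 165), Mul(-1, 5518)) = Add(-165, -5518) = -5683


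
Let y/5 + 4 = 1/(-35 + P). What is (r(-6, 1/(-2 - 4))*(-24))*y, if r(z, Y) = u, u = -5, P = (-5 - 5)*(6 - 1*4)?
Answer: -26520/11 ≈ -2410.9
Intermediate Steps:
P = -20 (P = -10*(6 - 4) = -10*2 = -20)
r(z, Y) = -5
y = -221/11 (y = -20 + 5/(-35 - 20) = -20 + 5/(-55) = -20 + 5*(-1/55) = -20 - 1/11 = -221/11 ≈ -20.091)
(r(-6, 1/(-2 - 4))*(-24))*y = -5*(-24)*(-221/11) = 120*(-221/11) = -26520/11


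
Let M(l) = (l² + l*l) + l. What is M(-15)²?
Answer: 189225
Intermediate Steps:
M(l) = l + 2*l² (M(l) = (l² + l²) + l = 2*l² + l = l + 2*l²)
M(-15)² = (-15*(1 + 2*(-15)))² = (-15*(1 - 30))² = (-15*(-29))² = 435² = 189225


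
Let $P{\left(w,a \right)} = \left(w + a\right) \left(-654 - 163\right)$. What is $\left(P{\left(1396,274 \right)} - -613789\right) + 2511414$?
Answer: $1760813$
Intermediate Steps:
$P{\left(w,a \right)} = - 817 a - 817 w$ ($P{\left(w,a \right)} = \left(a + w\right) \left(-817\right) = - 817 a - 817 w$)
$\left(P{\left(1396,274 \right)} - -613789\right) + 2511414 = \left(\left(\left(-817\right) 274 - 1140532\right) - -613789\right) + 2511414 = \left(\left(-223858 - 1140532\right) + 613789\right) + 2511414 = \left(-1364390 + 613789\right) + 2511414 = -750601 + 2511414 = 1760813$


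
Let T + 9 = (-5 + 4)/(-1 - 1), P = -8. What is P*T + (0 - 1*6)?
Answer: 62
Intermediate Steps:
T = -17/2 (T = -9 + (-5 + 4)/(-1 - 1) = -9 - 1/(-2) = -9 - 1*(-½) = -9 + ½ = -17/2 ≈ -8.5000)
P*T + (0 - 1*6) = -8*(-17/2) + (0 - 1*6) = 68 + (0 - 6) = 68 - 6 = 62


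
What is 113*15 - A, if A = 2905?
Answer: -1210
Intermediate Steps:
113*15 - A = 113*15 - 1*2905 = 1695 - 2905 = -1210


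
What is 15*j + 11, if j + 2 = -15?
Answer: -244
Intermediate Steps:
j = -17 (j = -2 - 15 = -17)
15*j + 11 = 15*(-17) + 11 = -255 + 11 = -244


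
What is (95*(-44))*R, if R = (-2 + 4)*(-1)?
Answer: 8360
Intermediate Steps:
R = -2 (R = 2*(-1) = -2)
(95*(-44))*R = (95*(-44))*(-2) = -4180*(-2) = 8360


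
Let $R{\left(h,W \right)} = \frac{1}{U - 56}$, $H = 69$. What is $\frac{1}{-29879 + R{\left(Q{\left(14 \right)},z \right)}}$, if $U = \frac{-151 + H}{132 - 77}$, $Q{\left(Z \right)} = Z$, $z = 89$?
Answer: $- \frac{3162}{94477453} \approx -3.3468 \cdot 10^{-5}$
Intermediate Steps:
$U = - \frac{82}{55}$ ($U = \frac{-151 + 69}{132 - 77} = - \frac{82}{55} \approx -1.4909$)
$R{\left(h,W \right)} = - \frac{55}{3162}$ ($R{\left(h,W \right)} = \frac{1}{- \frac{82}{55} - 56} = \frac{1}{- \frac{3162}{55}} = - \frac{55}{3162}$)
$\frac{1}{-29879 + R{\left(Q{\left(14 \right)},z \right)}} = \frac{1}{-29879 - \frac{55}{3162}} = \frac{1}{- \frac{94477453}{3162}} = - \frac{3162}{94477453}$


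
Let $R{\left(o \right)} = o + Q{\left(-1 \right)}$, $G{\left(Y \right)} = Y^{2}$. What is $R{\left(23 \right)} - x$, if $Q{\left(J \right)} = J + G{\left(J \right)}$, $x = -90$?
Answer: $113$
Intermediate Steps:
$Q{\left(J \right)} = J + J^{2}$
$R{\left(o \right)} = o$ ($R{\left(o \right)} = o - \left(1 - 1\right) = o - 0 = o + 0 = o$)
$R{\left(23 \right)} - x = 23 - -90 = 23 + 90 = 113$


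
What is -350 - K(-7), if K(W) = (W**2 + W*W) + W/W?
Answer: -449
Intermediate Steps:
K(W) = 1 + 2*W**2 (K(W) = (W**2 + W**2) + 1 = 2*W**2 + 1 = 1 + 2*W**2)
-350 - K(-7) = -350 - (1 + 2*(-7)**2) = -350 - (1 + 2*49) = -350 - (1 + 98) = -350 - 1*99 = -350 - 99 = -449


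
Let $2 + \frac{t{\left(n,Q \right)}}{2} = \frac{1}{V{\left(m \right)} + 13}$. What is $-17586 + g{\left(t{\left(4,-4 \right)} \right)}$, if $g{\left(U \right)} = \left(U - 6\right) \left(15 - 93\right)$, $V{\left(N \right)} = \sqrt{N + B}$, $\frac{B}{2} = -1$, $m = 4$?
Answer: $- \frac{2808630}{167} + \frac{156 \sqrt{2}}{167} \approx -16817.0$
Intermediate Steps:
$B = -2$ ($B = 2 \left(-1\right) = -2$)
$V{\left(N \right)} = \sqrt{-2 + N}$ ($V{\left(N \right)} = \sqrt{N - 2} = \sqrt{-2 + N}$)
$t{\left(n,Q \right)} = -4 + \frac{2}{13 + \sqrt{2}}$ ($t{\left(n,Q \right)} = -4 + \frac{2}{\sqrt{-2 + 4} + 13} = -4 + \frac{2}{\sqrt{2} + 13} = -4 + \frac{2}{13 + \sqrt{2}}$)
$g{\left(U \right)} = 468 - 78 U$ ($g{\left(U \right)} = \left(-6 + U\right) \left(-78\right) = 468 - 78 U$)
$-17586 + g{\left(t{\left(4,-4 \right)} \right)} = -17586 + \left(468 - 78 \left(- \frac{642}{167} - \frac{2 \sqrt{2}}{167}\right)\right) = -17586 + \left(468 + \left(\frac{50076}{167} + \frac{156 \sqrt{2}}{167}\right)\right) = -17586 + \left(\frac{128232}{167} + \frac{156 \sqrt{2}}{167}\right) = - \frac{2808630}{167} + \frac{156 \sqrt{2}}{167}$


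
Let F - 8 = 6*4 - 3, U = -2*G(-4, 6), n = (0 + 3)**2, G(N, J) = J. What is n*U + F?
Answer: -79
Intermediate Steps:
n = 9 (n = 3**2 = 9)
U = -12 (U = -2*6 = -12)
F = 29 (F = 8 + (6*4 - 3) = 8 + (24 - 3) = 8 + 21 = 29)
n*U + F = 9*(-12) + 29 = -108 + 29 = -79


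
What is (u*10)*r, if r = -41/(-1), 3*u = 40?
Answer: 16400/3 ≈ 5466.7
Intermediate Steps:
u = 40/3 (u = (⅓)*40 = 40/3 ≈ 13.333)
r = 41 (r = -41*(-1) = 41)
(u*10)*r = ((40/3)*10)*41 = (400/3)*41 = 16400/3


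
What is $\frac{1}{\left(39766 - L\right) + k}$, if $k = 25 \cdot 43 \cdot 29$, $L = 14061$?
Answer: $\frac{1}{56880} \approx 1.7581 \cdot 10^{-5}$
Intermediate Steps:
$k = 31175$ ($k = 1075 \cdot 29 = 31175$)
$\frac{1}{\left(39766 - L\right) + k} = \frac{1}{\left(39766 - 14061\right) + 31175} = \frac{1}{25705 + 31175} = \frac{1}{56880}$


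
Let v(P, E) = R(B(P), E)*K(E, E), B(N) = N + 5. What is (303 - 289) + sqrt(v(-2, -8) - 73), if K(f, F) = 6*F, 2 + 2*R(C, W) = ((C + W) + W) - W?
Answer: 14 + sqrt(95) ≈ 23.747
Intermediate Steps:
B(N) = 5 + N
R(C, W) = -1 + C/2 + W/2 (R(C, W) = -1 + (((C + W) + W) - W)/2 = -1 + ((C + 2*W) - W)/2 = -1 + (C + W)/2 = -1 + (C/2 + W/2) = -1 + C/2 + W/2)
v(P, E) = 6*E*(3/2 + E/2 + P/2) (v(P, E) = (-1 + (5 + P)/2 + E/2)*(6*E) = (-1 + (5/2 + P/2) + E/2)*(6*E) = (3/2 + E/2 + P/2)*(6*E) = 6*E*(3/2 + E/2 + P/2))
(303 - 289) + sqrt(v(-2, -8) - 73) = (303 - 289) + sqrt(3*(-8)*(3 - 8 - 2) - 73) = 14 + sqrt(3*(-8)*(-7) - 73) = 14 + sqrt(168 - 73) = 14 + sqrt(95)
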